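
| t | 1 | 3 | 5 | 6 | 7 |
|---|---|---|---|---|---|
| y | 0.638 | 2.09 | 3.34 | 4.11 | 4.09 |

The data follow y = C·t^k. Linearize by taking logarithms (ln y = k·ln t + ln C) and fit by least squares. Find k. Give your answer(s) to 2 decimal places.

Taking logs, ln y = k·ln t + ln C, so regress ln y on ln t.
Σln t = 6.4457, Σ(ln t)² = 10.7942, Σln y = 4.3157, Σln t·ln y = 8.0242.
Equations: 10.7942·k + 6.4457·ln C = 8.0242;  6.4457·k + 5·ln C = 4.3157.
Slope k = (n·Σln t·ln y − Σln t·Σln y)/(n·Σ(ln t)² − (Σln t)²) = (5·8.0242 − 6.4457·4.3157)/12.4237 = 0.99031; ln C = (Σln y − k·Σln t)/n = -0.41351.

k = 0.99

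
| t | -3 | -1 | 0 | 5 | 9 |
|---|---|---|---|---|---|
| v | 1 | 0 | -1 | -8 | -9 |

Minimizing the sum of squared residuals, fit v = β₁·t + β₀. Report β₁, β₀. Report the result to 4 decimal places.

Compute the Gram sums: Σt·t = 116, Σt = 10, Σ1 = 5.
Right-hand side: Σt·v = -124, Σv = -17.
Determinant 116·5 − 10² = 480.
β₁ = ((-124)·5 − 10·(-17))/480 = -15/16; β₀ = (116·(-17) − 10·(-124))/480 = -61/40.

β₁ = -0.9375, β₀ = -1.5250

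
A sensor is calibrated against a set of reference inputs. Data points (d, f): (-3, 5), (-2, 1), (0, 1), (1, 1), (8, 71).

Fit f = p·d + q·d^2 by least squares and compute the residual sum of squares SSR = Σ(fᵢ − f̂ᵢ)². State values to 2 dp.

From the data, Σd·d = 78, Σd·d^2 = 478, Σd^2·d^2 = 4194.
And Σd·f = 552, Σd^2·f = 4594.
AᵀA·[p, q]ᵀ = Aᵀf becomes [[78, 478]; [478, 4194]]·[p, q]ᵀ = [552, 4594]ᵀ.
Determinant 78·4194 − 478² = 98648.
p = (552·4194 − 478·4594)/98648 = 29789/24662; q = (78·4594 − 478·552)/98648 = 23619/24662.
Residuals: 53/12331, -5118/12331, 1, -14373/12331, 537/12331; SSR = 31232/12331.

SSR = 2.53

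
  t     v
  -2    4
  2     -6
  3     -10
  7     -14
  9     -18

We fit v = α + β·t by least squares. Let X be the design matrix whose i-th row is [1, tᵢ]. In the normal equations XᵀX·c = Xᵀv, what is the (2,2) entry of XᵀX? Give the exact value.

Row 2 ↔ basis t, column 2 ↔ basis t, so (XᵀX)_{2,2} = Σᵢ (t)·(t) = (-2)·(-2) + (2)·(2) + (3)·(3) + (7)·(7) + (9)·(9) = 147.

147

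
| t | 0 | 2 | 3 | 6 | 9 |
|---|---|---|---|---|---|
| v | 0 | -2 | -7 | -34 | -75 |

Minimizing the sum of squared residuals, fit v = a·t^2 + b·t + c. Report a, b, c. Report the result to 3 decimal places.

Normal-equation sums: Σt^2·t^2 = 7954, Σt^2·t = 980, Σt^2 = 130, Σt·t = 130, Σt = 20, Σ1 = 5.
Right-hand side: Σt^2·v = -7370, Σt·v = -904, Σv = -118.
Normal equations: [[7954, 980, 130]; [980, 130, 20]; [130, 20, 5]]·[a, b, c]ᵀ = [-7370, -904, -118]ᵀ.
Inverting the 3×3 Gram matrix, [a, b, c]ᵀ = [-91/95, 82/475, 292/475]ᵀ.

a = -0.958, b = 0.173, c = 0.615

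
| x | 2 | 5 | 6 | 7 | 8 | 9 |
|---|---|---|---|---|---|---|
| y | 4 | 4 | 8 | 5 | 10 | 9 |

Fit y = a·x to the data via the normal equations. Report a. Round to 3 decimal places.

The normal system MᵀM·[a]ᵀ = Mᵀy is [[259]]·[a]ᵀ = [272]ᵀ.
a = 272/259 = 1.05019.

a = 1.050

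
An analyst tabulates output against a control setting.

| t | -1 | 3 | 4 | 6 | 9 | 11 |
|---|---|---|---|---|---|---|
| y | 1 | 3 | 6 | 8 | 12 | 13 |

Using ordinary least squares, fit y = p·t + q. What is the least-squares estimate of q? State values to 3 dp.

Compute the Gram sums: Σt·t = 264, Σt = 32, Σ1 = 6.
And Σt·y = 331, Σy = 43.
So MᵀM·[p, q]ᵀ = Mᵀy: [[264, 32]; [32, 6]]·[p, q]ᵀ = [331, 43]ᵀ.
det = 264·6 − 32² = 560.
p = (331·6 − 32·43)/560 = 61/56; q = (264·43 − 32·331)/560 = 19/14.

q = 1.357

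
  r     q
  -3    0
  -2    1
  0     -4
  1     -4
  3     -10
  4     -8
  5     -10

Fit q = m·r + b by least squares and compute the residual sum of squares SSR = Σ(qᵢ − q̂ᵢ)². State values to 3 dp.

The normal system AᵀA·[m, b]ᵀ = Aᵀq is [[64, 8]; [8, 7]]·[m, b]ᵀ = [-118, -35]ᵀ.
Δ = 64·7 − 8² = 384.
m = ((-118)·7 − 8·(-35))/384 = -91/64; b = (64·(-35) − 8·(-118))/384 = -27/8.
Residuals: -57/64, 49/32, -5/8, 51/64, -151/64, 17/16, 31/64; SSR = 355/32.

SSR = 11.094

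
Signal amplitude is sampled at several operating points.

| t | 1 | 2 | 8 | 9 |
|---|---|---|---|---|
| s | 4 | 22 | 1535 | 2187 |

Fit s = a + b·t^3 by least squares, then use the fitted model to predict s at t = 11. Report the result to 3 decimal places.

The normal system MᵀM·[a, b]ᵀ = Mᵀs is [[4, 1250]; [1250, 793650]]·[a, b]ᵀ = [3748, 2380423]ᵀ.
Determinant 4·793650 − 1250² = 1612100.
a = (3748·793650 − 1250·2380423)/1612100 = -379/658; b = (4·2380423 − 1250·3748)/1612100 = 24677/8225.
At t = 11: ŝ = (-379/658)·(1) + (24677/8225)·(1331) = 9382957/2350.

ŝ = 3992.748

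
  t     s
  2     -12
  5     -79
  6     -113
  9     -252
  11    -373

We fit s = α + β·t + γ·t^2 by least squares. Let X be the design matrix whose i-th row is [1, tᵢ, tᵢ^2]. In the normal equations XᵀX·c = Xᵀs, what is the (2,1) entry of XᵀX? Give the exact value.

Row 2 ↔ basis t, column 1 ↔ basis 1, so (XᵀX)_{2,1} = Σᵢ t = (2)·(1) + (5)·(1) + (6)·(1) + (9)·(1) + (11)·(1) = 33.

33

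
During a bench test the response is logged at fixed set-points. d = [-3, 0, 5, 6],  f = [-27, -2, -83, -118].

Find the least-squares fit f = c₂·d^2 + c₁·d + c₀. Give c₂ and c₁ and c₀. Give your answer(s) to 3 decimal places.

Normal-equation sums: Σd^2·d^2 = 2002, Σd^2·d = 314, Σd^2 = 70, Σd·d = 70, Σd = 8, Σ1 = 4.
Right-hand side: Σd^2·f = -6566, Σd·f = -1042, Σf = -230.
So XᵀX·[c₂, c₁, c₀]ᵀ = Xᵀf: [[2002, 314, 70]; [314, 70, 8]; [70, 8, 4]]·[c₂, c₁, c₀]ᵀ = [-6566, -1042, -230]ᵀ.
Inverting the 3×3 Gram matrix, [c₂, c₁, c₀]ᵀ = [-1997/649, -560/649, -1250/649]ᵀ.

c₂ = -3.077, c₁ = -0.863, c₀ = -1.926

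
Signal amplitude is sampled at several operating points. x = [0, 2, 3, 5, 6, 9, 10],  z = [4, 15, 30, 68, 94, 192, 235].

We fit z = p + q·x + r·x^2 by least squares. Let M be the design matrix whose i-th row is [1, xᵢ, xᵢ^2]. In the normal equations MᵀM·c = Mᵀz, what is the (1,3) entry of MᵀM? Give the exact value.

Row 1 ↔ basis 1, column 3 ↔ basis x^2, so (MᵀM)_{1,3} = Σᵢ x^2 = (1)·(0) + (1)·(4) + (1)·(9) + (1)·(25) + (1)·(36) + (1)·(81) + (1)·(100) = 255.

255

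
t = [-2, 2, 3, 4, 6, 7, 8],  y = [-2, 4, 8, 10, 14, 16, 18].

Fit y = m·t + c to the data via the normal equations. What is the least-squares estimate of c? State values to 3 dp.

Forming MᵀM = [[182, 28]; [28, 7]] and Mᵀy = [416, 68]ᵀ gives MᵀM·[m, c]ᵀ = Mᵀy.
Eliminating c: 7·(row 1) − 28·(row 2) gives 490·m = 7·416 − 28·68 = 1008, so m = 72/35.
Then c = (68 − 28·(72/35))/7 = 52/35.

c = 1.486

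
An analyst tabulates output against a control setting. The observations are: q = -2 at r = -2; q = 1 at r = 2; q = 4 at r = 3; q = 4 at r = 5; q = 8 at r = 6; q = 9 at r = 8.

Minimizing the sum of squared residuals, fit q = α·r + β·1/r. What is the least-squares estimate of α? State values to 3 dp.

α = 1.169

Normal-equation sums: Σr·r = 142, Σr·1/r = 6, Σ1/r·1/r = 10001/14400.
And Σr·q = 158, Σ1/r·q = 731/120.
Normal equations: [[142, 6]; [6, 10001/14400]]·[α, β]ᵀ = [158, 731/120]ᵀ.
det = 142·(10001/14400) − 6² = 450871/7200.
α = (158·(10001/14400) − 6·(731/120))/(450871/7200) = 526919/450871; β = (142·(731/120) − 6·158)/(450871/7200) = -597480/450871.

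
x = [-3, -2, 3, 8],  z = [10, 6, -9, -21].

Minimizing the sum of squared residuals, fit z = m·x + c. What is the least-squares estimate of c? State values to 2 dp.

c = 0.71

Forming MᵀM = [[86, 6]; [6, 4]] and Mᵀz = [-237, -14]ᵀ gives MᵀM·[m, c]ᵀ = Mᵀz.
Eliminating c: 4·(row 1) − 6·(row 2) gives 308·m = 4·(-237) − 6·(-14) = -864, so m = -216/77.
Then c = ((-14) − 6·(-216/77))/4 = 109/154.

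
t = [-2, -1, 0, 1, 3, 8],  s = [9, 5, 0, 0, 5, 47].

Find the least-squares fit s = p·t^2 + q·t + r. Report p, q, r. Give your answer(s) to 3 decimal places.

p = 0.953, q = -1.896, r = 1.294

Compute the Gram sums: Σt^2·t^2 = 4195, Σt^2·t = 531, Σt^2 = 79, Σt·t = 79, Σt = 9, Σ1 = 6.
Right-hand side: Σt^2·s = 3094, Σt·s = 368, Σs = 66.
Normal equations: [[4195, 531, 79]; [531, 79, 9]; [79, 9, 6]]·[p, q, r]ᵀ = [3094, 368, 66]ᵀ.
Row-reducing yields p = 104325/109456, q = -207487/109456, r = 70817/54728.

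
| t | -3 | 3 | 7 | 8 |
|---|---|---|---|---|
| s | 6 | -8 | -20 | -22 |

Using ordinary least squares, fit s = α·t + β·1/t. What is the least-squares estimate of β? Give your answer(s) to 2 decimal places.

β = 4.83

AᵀA·[α, β]ᵀ = Aᵀs reads: 131·α + 4·β = -358;  4·α + (7289/28224)·β = -863/84.
Determinant 131·(7289/28224) − 4² = 503275/28224.
α = ((-358)·(7289/28224) − 4·(-863/84))/(503275/28224) = -289918/100655; β = (131·(-863/84) − 4·(-358))/(503275/28224) = 486192/100655.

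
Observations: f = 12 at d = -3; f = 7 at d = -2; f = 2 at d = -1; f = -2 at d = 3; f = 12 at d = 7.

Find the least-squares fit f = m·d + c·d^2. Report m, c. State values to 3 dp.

m = -2.283, c = 0.570

Compute the Gram sums: Σd·d = 72, Σd·d^2 = 334, Σd^2·d^2 = 2580.
And Σd·f = 26, Σd^2·f = 708.
XᵀX·[m, c]ᵀ = Xᵀf becomes [[72, 334]; [334, 2580]]·[m, c]ᵀ = [26, 708]ᵀ.
Determinant 72·2580 − 334² = 74204.
m = (26·2580 − 334·708)/74204 = -42348/18551; c = (72·708 − 334·26)/74204 = 10573/18551.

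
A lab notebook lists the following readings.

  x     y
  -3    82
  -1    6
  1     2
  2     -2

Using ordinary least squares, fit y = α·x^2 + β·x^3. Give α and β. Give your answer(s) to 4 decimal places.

α = 3.3740, β = -1.9146

Normal-equation sums: Σx^2·x^2 = 99, Σx^2·x^3 = -211, Σx^3·x^3 = 795.
Right-hand side: Σx^2·y = 738, Σx^3·y = -2234.
MᵀM·[α, β]ᵀ = Mᵀy becomes [[99, -211]; [-211, 795]]·[α, β]ᵀ = [738, -2234]ᵀ.
det = 99·795 − (-211)² = 34184.
α = (738·795 − (-211)·(-2234))/34184 = 14417/4273; β = (99·(-2234) − (-211)·738)/34184 = -8181/4273.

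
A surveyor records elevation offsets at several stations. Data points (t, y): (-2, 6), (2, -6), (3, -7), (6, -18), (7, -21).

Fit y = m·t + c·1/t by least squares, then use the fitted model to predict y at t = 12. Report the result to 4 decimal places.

Compute the Gram sums: Σt·t = 102, Σt·1/t = 5, Σ1/t·1/t = 1163/1764.
Right-hand side: Σt·y = -300, Σ1/t·y = -43/3.
Normal equations: [[102, 5]; [5, 1163/1764]]·[m, c]ᵀ = [-300, -43/3]ᵀ.
det = 102·(1163/1764) − 5² = 12421/294.
m = ((-300)·(1163/1764) − 5·(-43/3))/(12421/294) = -37080/12421; c = (102·(-43/3) − 5·(-300))/(12421/294) = 11172/12421.
At t = 12: ŷ = (-37080/12421)·(12) + (11172/12421)·(1/12) = -444029/12421.

ŷ = -35.7482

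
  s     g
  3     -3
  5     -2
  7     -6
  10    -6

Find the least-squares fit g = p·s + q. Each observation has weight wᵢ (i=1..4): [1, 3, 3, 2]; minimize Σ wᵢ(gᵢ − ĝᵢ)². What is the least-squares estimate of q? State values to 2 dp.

q = 0.02

Compute the Gram sums: Σwᵢ·s·s = 431, Σwᵢ·s = 59, Σwᵢ·1 = 9.
Moment sums: Σwᵢ·s·g = -285, Σwᵢ·g = -39.
So AᵀWA·[p, q]ᵀ = AᵀWg: [[431, 59]; [59, 9]]·[p, q]ᵀ = [-285, -39]ᵀ.
Eliminating q: 9·(row 1) − 59·(row 2) gives 398·p = 9·(-285) − 59·(-39) = -264, so p = -132/199.
Then q = ((-39) − 59·(-132/199))/9 = 3/199.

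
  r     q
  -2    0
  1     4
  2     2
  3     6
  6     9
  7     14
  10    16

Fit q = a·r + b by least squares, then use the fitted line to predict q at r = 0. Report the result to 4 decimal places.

q̂ = 1.7731

Entries of XᵀX: Σr·r = 203, Σr = 27, Σ1 = 7.
For Xᵀq: Σr·q = 338, Σq = 51.
XᵀX·[a, b]ᵀ = Xᵀq becomes [[203, 27]; [27, 7]]·[a, b]ᵀ = [338, 51]ᵀ.
Δ = 203·7 − 27² = 692.
a = (338·7 − 27·51)/692 = 989/692; b = (203·51 − 27·338)/692 = 1227/692.
At r = 0: q̂ = (989/692)·(0) + (1227/692)·(1) = 1227/692.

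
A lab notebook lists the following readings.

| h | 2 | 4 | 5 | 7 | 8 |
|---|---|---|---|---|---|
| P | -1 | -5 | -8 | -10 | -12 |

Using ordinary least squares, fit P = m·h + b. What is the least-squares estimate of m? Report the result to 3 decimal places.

m = -1.789

Entries of AᵀA: Σh·h = 158, Σh = 26, Σ1 = 5.
Right-hand side: Σh·P = -228, ΣP = -36.
det = 158·5 − 26² = 114.
m = ((-228)·5 − 26·(-36))/114 = -34/19; b = (158·(-36) − 26·(-228))/114 = 40/19.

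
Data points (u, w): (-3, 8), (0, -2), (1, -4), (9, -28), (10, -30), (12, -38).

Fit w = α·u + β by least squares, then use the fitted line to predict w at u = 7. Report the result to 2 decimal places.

ŵ = -22.14

The normal system MᵀM·[α, β]ᵀ = Mᵀw is [[335, 29]; [29, 6]]·[α, β]ᵀ = [-1036, -94]ᵀ.
det = 335·6 − 29² = 1169.
α = ((-1036)·6 − 29·(-94))/1169 = -3490/1169; β = (335·(-94) − 29·(-1036))/1169 = -1446/1169.
At u = 7: ŵ = (-3490/1169)·(7) + (-1446/1169)·(1) = -25876/1169.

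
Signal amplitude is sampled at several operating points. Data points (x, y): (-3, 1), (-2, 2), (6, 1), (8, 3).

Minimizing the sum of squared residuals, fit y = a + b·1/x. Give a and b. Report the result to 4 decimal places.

a = 1.8139, b = 0.4718

Compute the Gram sums: Σ1 = 4, Σ1/x = -13/24, Σ1/x·1/x = 233/576.
Right-hand side: Σy = 7, Σ1/x·y = -19/24.
MᵀM·[a, b]ᵀ = Mᵀy becomes [[4, -13/24]; [-13/24, 233/576]]·[a, b]ᵀ = [7, -19/24]ᵀ.
Determinant 4·(233/576) − (-13/24)² = 763/576.
a = (7·(233/576) − (-13/24)·(-19/24))/(763/576) = 1384/763; b = (4·(-19/24) − (-13/24)·7)/(763/576) = 360/763.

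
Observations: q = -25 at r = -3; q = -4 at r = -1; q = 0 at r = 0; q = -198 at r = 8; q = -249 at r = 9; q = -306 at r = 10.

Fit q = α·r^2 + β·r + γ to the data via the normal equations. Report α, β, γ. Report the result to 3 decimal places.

The normal system MᵀM·[α, β, γ]ᵀ = Mᵀq is [[20739, 2213, 255]; [2213, 255, 23]; [255, 23, 6]]·[α, β, γ]ᵀ = [-63670, -6806, -782]ᵀ.
Solving the 3×3 system (Gaussian elimination) gives α = -15959/5376, β = -1511/1792, γ = -2519/2688.

α = -2.969, β = -0.843, γ = -0.937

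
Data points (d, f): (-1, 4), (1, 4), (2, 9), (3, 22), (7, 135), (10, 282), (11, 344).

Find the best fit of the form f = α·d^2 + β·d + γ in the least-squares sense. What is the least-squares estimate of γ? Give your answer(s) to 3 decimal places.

γ = 0.481

Setting ∂/∂α … = 0 gives: 27141·α + 2709·β + 285·γ = 76681;  2709·α + 285·β + 33·γ = 7633;  285·α + 33·β + 7·γ = 800.
Solving the 3×3 system (Gaussian elimination) gives α = 254531/85512, β = -133921/85512, γ = 6849/14252.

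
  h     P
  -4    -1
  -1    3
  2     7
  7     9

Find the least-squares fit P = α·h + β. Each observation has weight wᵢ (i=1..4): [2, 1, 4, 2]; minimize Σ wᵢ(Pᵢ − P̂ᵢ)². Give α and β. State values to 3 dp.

From the data, Σwᵢ·h·h = 147, Σwᵢ·h = 13, Σwᵢ·1 = 9.
For MᵀWP: Σwᵢ·h·P = 187, Σwᵢ·P = 47.
MᵀWM·[α, β]ᵀ = MᵀWP becomes [[147, 13]; [13, 9]]·[α, β]ᵀ = [187, 47]ᵀ.
Eliminating β: 9·(row 1) − 13·(row 2) gives 1154·α = 9·187 − 13·47 = 1072, so α = 536/577.
Then β = (47 − 13·(536/577))/9 = 2239/577.

α = 0.929, β = 3.880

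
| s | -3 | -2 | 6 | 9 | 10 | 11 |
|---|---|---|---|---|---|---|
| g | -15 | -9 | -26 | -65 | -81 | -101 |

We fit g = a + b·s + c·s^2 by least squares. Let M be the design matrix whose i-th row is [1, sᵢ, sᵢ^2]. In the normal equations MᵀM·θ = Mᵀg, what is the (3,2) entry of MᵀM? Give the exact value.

3241

Row 3 ↔ basis s^2, column 2 ↔ basis s, so (MᵀM)_{3,2} = Σᵢ (s^2)·(s) = (9)·(-3) + (4)·(-2) + (36)·(6) + (81)·(9) + (100)·(10) + (121)·(11) = 3241.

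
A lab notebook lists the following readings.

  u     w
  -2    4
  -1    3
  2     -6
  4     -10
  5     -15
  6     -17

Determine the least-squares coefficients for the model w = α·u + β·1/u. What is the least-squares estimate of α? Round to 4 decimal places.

α = -2.8144

From the data, Σu·u = 86, Σu·1/u = 6, Σ1/u·1/u = 5869/3600.
For Mᵀw: Σu·w = -240, Σ1/u·w = -49/3.
Normal equations: [[86, 6]; [6, 5869/3600]]·[α, β]ᵀ = [-240, -49/3]ᵀ.
det = 86·(5869/3600) − 6² = 187567/1800.
α = ((-240)·(5869/3600) − 6·(-49/3))/(187567/1800) = -9960/3539; β = (86·(-49/3) − 6·(-240))/(187567/1800) = 1200/3539.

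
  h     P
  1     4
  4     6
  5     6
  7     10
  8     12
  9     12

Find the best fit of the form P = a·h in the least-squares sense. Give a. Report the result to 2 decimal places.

The normal system AᵀA·[a]ᵀ = AᵀP is [[236]]·[a]ᵀ = [332]ᵀ.
a = 332/236 = 1.40678.

a = 1.41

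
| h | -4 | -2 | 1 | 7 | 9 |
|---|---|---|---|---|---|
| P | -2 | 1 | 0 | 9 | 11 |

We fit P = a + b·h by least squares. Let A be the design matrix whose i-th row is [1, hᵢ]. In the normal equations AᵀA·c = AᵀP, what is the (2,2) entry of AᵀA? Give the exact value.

Row 2 ↔ basis h, column 2 ↔ basis h, so (AᵀA)_{2,2} = Σᵢ (h)·(h) = (-4)·(-4) + (-2)·(-2) + (1)·(1) + (7)·(7) + (9)·(9) = 151.

151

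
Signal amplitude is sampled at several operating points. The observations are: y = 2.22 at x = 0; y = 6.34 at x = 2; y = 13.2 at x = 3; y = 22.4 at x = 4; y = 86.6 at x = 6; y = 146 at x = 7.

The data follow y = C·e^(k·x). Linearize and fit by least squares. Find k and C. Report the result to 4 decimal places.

With ln yᵢ as the transformed response and xᵢ as the regressor:
XᵀX = [[114.0000, 22.0000]; [22.0000, 6]], rhs = [85.5237, 17.7786]ᵀ  (here Σx = 22.0000, Σ(x)² = 114.0000, Σln y = 17.7786, Σx·ln y = 85.5237).
Slope k = (n·Σx·ln y − Σx·Σln y)/(n·Σ(x)² − (Σx)²) = (6·85.5237 − 22.0000·17.7786)/200.0000 = 0.61007; ln C = (Σln y − k·Σx)/n = 0.72618, so C = exp(0.72618) = 2.06717.

k = 0.6101, C = 2.0672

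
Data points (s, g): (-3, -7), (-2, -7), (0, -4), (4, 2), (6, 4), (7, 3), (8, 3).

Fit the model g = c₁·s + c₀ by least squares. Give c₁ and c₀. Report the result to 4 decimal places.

c₁ = 1.0686, c₀ = -3.9102

With design matrix M, MᵀM = [[178, 20]; [20, 7]] and Mᵀg = [112, -6]ᵀ.
Determinant 178·7 − 20² = 846.
c₁ = (112·7 − 20·(-6))/846 = 452/423; c₀ = (178·(-6) − 20·112)/846 = -1654/423.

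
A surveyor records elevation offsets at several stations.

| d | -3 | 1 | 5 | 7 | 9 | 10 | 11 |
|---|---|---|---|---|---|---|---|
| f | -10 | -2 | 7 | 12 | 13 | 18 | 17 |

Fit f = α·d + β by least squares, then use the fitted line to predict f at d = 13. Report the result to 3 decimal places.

f̂ = 22.515

AᵀA·[α, β]ᵀ = Aᵀf reads: 386·α + 40·β = 631;  40·α + 7·β = 55.
Eliminating β: 7·(row 1) − 40·(row 2) gives 1102·α = 7·631 − 40·55 = 2217, so α = 2217/1102.
Then β = (55 − 40·(2217/1102))/7 = -2005/551.
At d = 13: f̂ = (2217/1102)·(13) + (-2005/551)·(1) = 24811/1102.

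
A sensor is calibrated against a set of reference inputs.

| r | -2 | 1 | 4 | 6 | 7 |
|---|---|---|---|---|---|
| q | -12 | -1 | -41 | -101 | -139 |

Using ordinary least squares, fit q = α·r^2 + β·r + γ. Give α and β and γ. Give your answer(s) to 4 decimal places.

α = -3.0290, β = 1.0808, γ = 1.9563

With design matrix A, AᵀA = [[3970, 616, 106]; [616, 106, 16]; [106, 16, 5]] and Aᵀq = [-11152, -1720, -294]ᵀ.
Inverting the 3×3 Gram matrix, [α, β, γ]ᵀ = [-22454/7413, 8012/7413, 4834/2471]ᵀ.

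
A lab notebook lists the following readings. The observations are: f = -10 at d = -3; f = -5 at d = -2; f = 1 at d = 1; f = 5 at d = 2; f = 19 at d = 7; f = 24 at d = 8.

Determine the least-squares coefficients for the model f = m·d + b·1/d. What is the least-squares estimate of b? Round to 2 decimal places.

b = -1.58

Compute the Gram sums: Σd·d = 131, Σd·1/d = 6, Σ1/d·1/d = 46489/28224.
For Aᵀf: Σd·f = 376, Σ1/d·f = 316/21.
Normal equations: [[131, 6]; [6, 46489/28224]]·[m, b]ᵀ = [376, 316/21]ᵀ.
det = 131·(46489/28224) − 6² = 5073995/28224.
m = (376·(46489/28224) − 6·(316/21))/(5073995/28224) = 2986328/1014799; b = (131·(316/21) − 6·376)/(5073995/28224) = -1607424/1014799.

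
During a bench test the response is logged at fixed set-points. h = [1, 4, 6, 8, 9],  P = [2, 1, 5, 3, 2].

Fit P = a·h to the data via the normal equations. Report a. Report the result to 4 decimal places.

Sums needed: Σh·h = 198.
For AᵀP: Σh·P = 78.
So AᵀA·[a]ᵀ = AᵀP: [[198]]·[a]ᵀ = [78]ᵀ.
a = 78/198 = 0.393939.

a = 0.3939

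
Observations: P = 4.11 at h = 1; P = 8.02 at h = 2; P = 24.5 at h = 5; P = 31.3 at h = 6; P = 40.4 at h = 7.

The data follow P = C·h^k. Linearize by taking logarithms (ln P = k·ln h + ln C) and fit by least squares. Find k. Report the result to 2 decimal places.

k = 1.17

Taking logs, ln P = k·ln h + ln C, so regress ln P on ln h.
Over the data: Σln h = 6.0403, Σ(ln h)² = 10.0677, Σln P = 13.8365, Σln h·ln P = 19.9589.
Normal system: [[10.0677, 6.0403]; [6.0403, 5]]·[k, ln C]ᵀ = [19.9589, 13.8365]ᵀ.
Slope k = (n·Σln h·ln P − Σln h·Σln P)/(n·Σ(ln h)² − (Σln h)²) = (5·19.9589 − 6.0403·13.8365)/13.8539 = 1.17068; ln C = (Σln P − k·Σln h)/n = 1.35305.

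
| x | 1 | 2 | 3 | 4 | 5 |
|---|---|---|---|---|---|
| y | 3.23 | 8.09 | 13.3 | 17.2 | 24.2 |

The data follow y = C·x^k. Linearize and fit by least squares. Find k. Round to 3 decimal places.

Let Y = ln y. Fitting Y = k·ln x + ln C by least squares:
Σln x = 4.7875, Σ(ln x)² = 6.1995, Σln y = 11.8821, Σln x·ln y = 13.3642.
Equations: 6.1995·k + 4.7875·ln C = 13.3642;  4.7875·k + 5·ln C = 11.8821.
Slope k = (n·Σln x·ln y − Σln x·Σln y)/(n·Σ(ln x)² − (Σln x)²) = (5·13.3642 − 4.7875·11.8821)/8.0774 = 1.23000; ln C = (Σln y − k·Σln x)/n = 1.19870.

k = 1.230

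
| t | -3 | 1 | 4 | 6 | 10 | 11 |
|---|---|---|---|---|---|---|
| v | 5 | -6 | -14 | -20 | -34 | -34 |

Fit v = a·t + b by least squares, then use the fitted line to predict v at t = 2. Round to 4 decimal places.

v̂ = -8.9708

The normal system XᵀX·[a, b]ᵀ = Xᵀv is [[283, 29]; [29, 6]]·[a, b]ᵀ = [-911, -103]ᵀ.
Eliminating b: 6·(row 1) − 29·(row 2) gives 857·a = 6·(-911) − 29·(-103) = -2479, so a = -2479/857.
Then b = ((-103) − 29·(-2479/857))/6 = -2730/857.
At t = 2: v̂ = (-2479/857)·(2) + (-2730/857)·(1) = -7688/857.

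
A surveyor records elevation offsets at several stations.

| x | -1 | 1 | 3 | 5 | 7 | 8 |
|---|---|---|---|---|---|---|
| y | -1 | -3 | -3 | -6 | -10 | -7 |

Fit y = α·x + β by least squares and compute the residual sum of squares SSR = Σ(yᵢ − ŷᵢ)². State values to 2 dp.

With design matrix A, AᵀA = [[149, 23]; [23, 6]] and Aᵀy = [-167, -30]ᵀ.
det = 149·6 − 23² = 365.
α = ((-167)·6 − 23·(-30))/365 = -312/365; β = (149·(-30) − 23·(-167))/365 = -629/365.
Residuals: -48/365, -154/365, 94/73, -1/365, -837/365, 114/73; SSR = 3486/365.

SSR = 9.55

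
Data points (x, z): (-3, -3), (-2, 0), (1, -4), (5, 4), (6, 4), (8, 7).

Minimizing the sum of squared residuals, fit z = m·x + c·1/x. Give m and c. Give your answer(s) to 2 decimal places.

The normal system AᵀA·[m, c]ᵀ = Aᵀz is [[139, 6]; [6, 20801/14400]]·[m, c]ᵀ = [105, -79/120]ᵀ.
det = 139·(20801/14400) − 6² = 2372939/14400.
m = (105·(20801/14400) − 6·(-79/120))/(2372939/14400) = 2240985/2372939; c = (139·(-79/120) − 6·105)/(2372939/14400) = -10389720/2372939.

m = 0.94, c = -4.38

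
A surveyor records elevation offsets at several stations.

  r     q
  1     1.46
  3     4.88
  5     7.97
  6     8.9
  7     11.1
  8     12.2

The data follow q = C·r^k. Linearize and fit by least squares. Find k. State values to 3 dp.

k = 1.020

With ln qᵢ as the transformed response and ln rᵢ as the regressor:
XᵀX = [[15.1183, 8.5252]; [8.5252, 6]], rhs = [18.8843, 11.1337]ᵀ  (here Σln r = 8.5252, Σ(ln r)² = 15.1183, Σln q = 11.1337, Σln r·ln q = 18.8843).
Solving (det = 18.0313): k = 1.01985, ln C = 0.40655.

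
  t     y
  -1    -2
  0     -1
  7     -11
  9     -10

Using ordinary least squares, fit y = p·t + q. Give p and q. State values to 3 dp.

Compute the Gram sums: Σt·t = 131, Σt = 15, Σ1 = 4.
Moment sums: Σt·y = -165, Σy = -24.
MᵀM·[p, q]ᵀ = Mᵀy becomes [[131, 15]; [15, 4]]·[p, q]ᵀ = [-165, -24]ᵀ.
Δ = 131·4 − 15² = 299.
p = ((-165)·4 − 15·(-24))/299 = -300/299; q = (131·(-24) − 15·(-165))/299 = -669/299.

p = -1.003, q = -2.237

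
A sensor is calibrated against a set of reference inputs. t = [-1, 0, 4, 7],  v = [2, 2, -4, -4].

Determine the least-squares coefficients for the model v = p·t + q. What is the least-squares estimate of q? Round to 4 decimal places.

Sums needed: Σt·t = 66, Σt = 10, Σ1 = 4.
Moment sums: Σt·v = -46, Σv = -4.
Eliminating q: 4·(row 1) − 10·(row 2) gives 164·p = 4·(-46) − 10·(-4) = -144, so p = -36/41.
Then q = ((-4) − 10·(-36/41))/4 = 49/41.

q = 1.1951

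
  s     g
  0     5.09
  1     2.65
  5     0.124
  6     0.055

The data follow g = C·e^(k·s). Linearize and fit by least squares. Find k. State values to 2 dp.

Taking logs, ln g = k·s + ln C, so regress ln g on s.
Sums: Σs = 12.0000, Σ(s)² = 62.0000, Σln g = -2.3861, Σs·ln g = -26.8653.
Normal system: [[62.0000, 12.0000]; [12.0000, 4]]·[k, ln C]ᵀ = [-26.8653, -2.3861]ᵀ.
Solving (det = 104.0000): k = -0.75797, ln C = 1.67739.

k = -0.76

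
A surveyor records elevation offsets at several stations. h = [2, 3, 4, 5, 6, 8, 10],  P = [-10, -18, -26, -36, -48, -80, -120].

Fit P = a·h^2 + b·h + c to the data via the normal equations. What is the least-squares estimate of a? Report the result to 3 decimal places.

a = -1.041

Normal-equation sums: Σh^2·h^2 = 16370, Σh^2·h = 1952, Σh^2 = 254, Σh·h = 254, Σh = 38, Σ1 = 7.
And Σh^2·P = -20366, Σh·P = -2486, ΣP = -338.
Inverting the 3×3 Gram matrix, [a, b, c]ᵀ = [-1113/1069, -1219/1069, -4614/1069]ᵀ.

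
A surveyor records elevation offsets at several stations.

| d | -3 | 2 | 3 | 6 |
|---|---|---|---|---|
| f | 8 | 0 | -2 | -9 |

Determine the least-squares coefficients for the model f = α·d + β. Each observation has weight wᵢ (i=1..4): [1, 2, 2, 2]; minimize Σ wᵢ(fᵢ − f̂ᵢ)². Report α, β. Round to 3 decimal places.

The normal equations are: 107·α + 19·β = -144;  19·α + 7·β = -14.
Eliminating β: 7·(row 1) − 19·(row 2) gives 388·α = 7·(-144) − 19·(-14) = -742, so α = -371/194.
Then β = ((-14) − 19·(-371/194))/7 = 619/194.

α = -1.912, β = 3.191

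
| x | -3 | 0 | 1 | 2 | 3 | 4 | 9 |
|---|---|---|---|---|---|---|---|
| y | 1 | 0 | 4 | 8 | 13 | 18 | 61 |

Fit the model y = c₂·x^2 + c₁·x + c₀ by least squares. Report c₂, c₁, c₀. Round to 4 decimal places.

c₂ = 0.5165, c₁ = 1.9711, c₀ = 1.6407

Compute the Gram sums: Σx^2·x^2 = 6996, Σx^2·x = 802, Σx^2 = 120, Σx·x = 120, Σx = 16, Σ1 = 7.
For Aᵀy: Σx^2·y = 5391, Σx·y = 677, Σy = 105.
So AᵀA·[c₂, c₁, c₀]ᵀ = Aᵀy: [[6996, 802, 120]; [802, 120, 16]; [120, 16, 7]]·[c₂, c₁, c₀]ᵀ = [5391, 677, 105]ᵀ.
Solving the 3×3 system (Gaussian elimination) gives c₂ = 241433/467458, c₁ = 921405/467458, c₀ = 383475/233729.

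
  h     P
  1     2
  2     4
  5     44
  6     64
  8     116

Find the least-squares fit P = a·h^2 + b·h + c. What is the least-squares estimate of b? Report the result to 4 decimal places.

Normal-equation sums: Σh^2·h^2 = 6034, Σh^2·h = 862, Σh^2 = 130, Σh·h = 130, Σh = 22, Σ1 = 5.
For MᵀP: Σh^2·P = 10846, Σh·P = 1542, ΣP = 230.
MᵀM·[a, b, c]ᵀ = MᵀP becomes [[6034, 862, 130]; [862, 130, 22]; [130, 22, 5]]·[a, b, c]ᵀ = [10846, 1542, 230]ᵀ.
Row-reducing yields a = 4907/2508, b = -2825/2508, c = 18/209.

b = -1.1264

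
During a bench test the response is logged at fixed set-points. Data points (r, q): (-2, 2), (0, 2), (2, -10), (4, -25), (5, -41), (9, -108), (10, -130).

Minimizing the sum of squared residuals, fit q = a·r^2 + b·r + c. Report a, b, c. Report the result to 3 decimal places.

With design matrix A, AᵀA = [[17474, 1918, 230]; [1918, 230, 28]; [230, 28, 7]] and Aᵀq = [-23205, -2601, -310]ᵀ.
Solving the 3×3 system (Gaussian elimination) gives a = -12979/12701, b = -73441/25402, c = 10862/12701.

a = -1.022, b = -2.891, c = 0.855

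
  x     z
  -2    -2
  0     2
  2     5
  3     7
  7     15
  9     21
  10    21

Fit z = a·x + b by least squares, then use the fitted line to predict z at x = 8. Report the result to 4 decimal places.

ẑ = 17.5541

Sums needed: Σx·x = 247, Σx = 29, Σ1 = 7.
And Σx·z = 539, Σz = 69.
So AᵀA·[a, b]ᵀ = Aᵀz: [[247, 29]; [29, 7]]·[a, b]ᵀ = [539, 69]ᵀ.
Eliminating b: 7·(row 1) − 29·(row 2) gives 888·a = 7·539 − 29·69 = 1772, so a = 443/222.
Then b = (69 − 29·(443/222))/7 = 353/222.
At x = 8: ẑ = (443/222)·(8) + (353/222)·(1) = 1299/74.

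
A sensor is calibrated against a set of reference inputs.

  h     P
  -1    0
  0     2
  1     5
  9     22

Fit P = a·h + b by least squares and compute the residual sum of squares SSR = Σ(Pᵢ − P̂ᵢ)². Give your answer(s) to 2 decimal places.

The normal equations are: 83·a + 9·b = 203;  9·a + 4·b = 29.
(Σh·h = 83, Σh = 9, Σ1 = 4, Σh·P = 203, ΣP = 29.)
Eliminating b: 4·(row 1) − 9·(row 2) gives 251·a = 4·203 − 9·29 = 551, so a = 551/251.
Then b = (29 − 9·(551/251))/4 = 580/251.
Residuals: -29/251, -78/251, 124/251, -17/251; SSR = 90/251.

SSR = 0.36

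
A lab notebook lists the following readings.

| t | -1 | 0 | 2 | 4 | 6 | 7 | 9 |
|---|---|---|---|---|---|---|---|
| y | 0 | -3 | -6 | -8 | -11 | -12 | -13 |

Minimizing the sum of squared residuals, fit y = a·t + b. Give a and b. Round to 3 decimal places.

a = -1.286, b = -2.610

Normal-equation sums: Σt·t = 187, Σt = 27, Σ1 = 7.
Right-hand side: Σt·y = -311, Σy = -53.
Δ = 187·7 − 27² = 580.
a = ((-311)·7 − 27·(-53))/580 = -373/290; b = (187·(-53) − 27·(-311))/580 = -757/290.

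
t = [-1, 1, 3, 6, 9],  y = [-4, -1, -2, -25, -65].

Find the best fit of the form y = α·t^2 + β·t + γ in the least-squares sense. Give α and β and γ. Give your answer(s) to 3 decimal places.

α = -1.060, β = 2.421, γ = -0.983

From the data, Σt^2·t^2 = 7940, Σt^2·t = 972, Σt^2 = 128, Σt·t = 128, Σt = 18, Σ1 = 5.
Moment sums: Σt^2·y = -6188, Σt·y = -738, Σy = -97.
So XᵀX·[α, β, γ]ᵀ = Xᵀy: [[7940, 972, 128]; [972, 128, 18]; [128, 18, 5]]·[α, β, γ]ᵀ = [-6188, -738, -97]ᵀ.
Solving the 3×3 system (Gaussian elimination) gives α = -11059/10434, β = 8421/3478, γ = -5128/5217.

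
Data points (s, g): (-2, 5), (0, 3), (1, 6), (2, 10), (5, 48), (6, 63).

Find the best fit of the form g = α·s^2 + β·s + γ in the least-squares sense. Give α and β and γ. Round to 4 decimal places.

α = 1.4406, β = 1.5870, γ = 2.5192

Compute the Gram sums: Σs^2·s^2 = 1954, Σs^2·s = 342, Σs^2 = 70, Σs·s = 70, Σs = 12, Σ1 = 6.
For Aᵀg: Σs^2·g = 3534, Σs·g = 634, Σg = 135.
AᵀA·[α, β, γ]ᵀ = Aᵀg becomes [[1954, 342, 70]; [342, 70, 12]; [70, 12, 6]]·[α, β, γ]ᵀ = [3534, 634, 135]ᵀ.
Inverting the 3×3 Gram matrix, [α, β, γ]ᵀ = [24879/17270, 27407/17270, 21753/8635]ᵀ.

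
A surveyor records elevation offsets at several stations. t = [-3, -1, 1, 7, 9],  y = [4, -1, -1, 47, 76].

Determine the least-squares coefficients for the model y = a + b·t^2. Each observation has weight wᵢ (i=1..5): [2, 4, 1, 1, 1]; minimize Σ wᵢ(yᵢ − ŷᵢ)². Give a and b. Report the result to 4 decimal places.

a = -2.6250, b = 0.9779

The normal equations are: 9·a + 153·b = 126;  153·a + 9129·b = 8526.
(Σwᵢ·1 = 9, Σwᵢ·t^2 = 153, Σwᵢ·t^2·t^2 = 9129, Σwᵢ·y = 126, Σwᵢ·t^2·y = 8526.)
Δ = 9·9129 − 153² = 58752.
a = (126·9129 − 153·8526)/58752 = -21/8; b = (9·8526 − 153·126)/58752 = 133/136.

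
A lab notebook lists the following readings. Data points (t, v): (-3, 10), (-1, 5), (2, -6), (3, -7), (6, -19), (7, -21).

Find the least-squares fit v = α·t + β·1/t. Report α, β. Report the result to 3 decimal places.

The normal system AᵀA·[α, β]ᵀ = Aᵀv is [[108, 6]; [6, 149/98]]·[α, β]ᵀ = [-329, -119/6]ᵀ.
Eliminating β: (149/98)·(row 1) − 6·(row 2) gives (6282/49)·α = (149/98)·(-329) − 6·(-119/6) = -5337/14, so α = -4151/1396.
Then β = ((-119/6) − 6·(-4151/1396))/(149/98) = -1372/1047.

α = -2.973, β = -1.310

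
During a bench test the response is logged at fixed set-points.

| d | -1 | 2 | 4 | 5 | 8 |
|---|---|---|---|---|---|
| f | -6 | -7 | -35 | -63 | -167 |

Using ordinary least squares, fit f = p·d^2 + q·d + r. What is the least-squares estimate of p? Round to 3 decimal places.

p = -2.929

Entries of AᵀA: Σd^2·d^2 = 4994, Σd^2·d = 708, Σd^2 = 110, Σd·d = 110, Σd = 18, Σ1 = 5.
For Aᵀf: Σd^2·f = -12857, Σd·f = -1799, Σf = -278.
Normal equations: [[4994, 708, 110]; [708, 110, 18]; [110, 18, 5]]·[p, q, r]ᵀ = [-12857, -1799, -278]ᵀ.
Inverting the 3×3 Gram matrix, [p, q, r]ᵀ = [-46379/15834, 1039/406, -422/1131]ᵀ.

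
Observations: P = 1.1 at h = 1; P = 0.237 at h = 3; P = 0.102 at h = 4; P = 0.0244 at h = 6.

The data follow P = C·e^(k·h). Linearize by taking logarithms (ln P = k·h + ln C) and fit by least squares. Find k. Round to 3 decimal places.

With ln Pᵢ as the transformed response and hᵢ as the regressor:
Σh = 14.0000, Σ(h)² = 62.0000, Σln P = -7.3403, Σh·ln P = -35.6339.
Equations: 62.0000·k + 14.0000·ln C = -35.6339;  14.0000·k + 4·ln C = -7.3403.
Δ = 62.0000·4 − (14.0000)² = 52.0000; k = (-35.6339·4 − 14.0000·-7.3403)/52.0000 = -0.76483, ln C = (62.0000·-7.3403 − 14.0000·-35.6339)/52.0000 = 0.84181.

k = -0.765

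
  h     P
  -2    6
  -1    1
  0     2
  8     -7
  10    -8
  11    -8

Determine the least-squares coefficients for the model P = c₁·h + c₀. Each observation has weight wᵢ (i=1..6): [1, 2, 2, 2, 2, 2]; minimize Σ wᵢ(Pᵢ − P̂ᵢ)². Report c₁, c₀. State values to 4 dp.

Sums needed: Σwᵢ·h·h = 576, Σwᵢ·h = 54, Σwᵢ·1 = 11.
Right-hand side: Σwᵢ·h·P = -462, Σwᵢ·P = -34.
Δ = 576·11 − 54² = 3420.
c₁ = ((-462)·11 − 54·(-34))/3420 = -541/570; c₀ = (576·(-34) − 54·(-462))/3420 = 149/95.

c₁ = -0.9491, c₀ = 1.5684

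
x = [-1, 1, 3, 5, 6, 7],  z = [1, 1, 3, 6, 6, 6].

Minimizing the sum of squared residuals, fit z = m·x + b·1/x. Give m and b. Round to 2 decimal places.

Normal-equation sums: Σx·x = 121, Σx·1/x = 6, Σ1/x·1/x = 96989/44100.
Moment sums: Σx·z = 117, Σ1/x·z = 142/35.
Normal equations: [[121, 6]; [6, 96989/44100]]·[m, b]ᵀ = [117, 142/35]ᵀ.
Eliminating b: (96989/44100)·(row 1) − 6·(row 2) gives (10148069/44100)·m = (96989/44100)·117 − 6·(142/35) = 1141577/4900, so m = 10274193/10148069.
Then b = ((142/35) − 6·(10274193/10148069))/(96989/44100) = -9308880/10148069.

m = 1.01, b = -0.92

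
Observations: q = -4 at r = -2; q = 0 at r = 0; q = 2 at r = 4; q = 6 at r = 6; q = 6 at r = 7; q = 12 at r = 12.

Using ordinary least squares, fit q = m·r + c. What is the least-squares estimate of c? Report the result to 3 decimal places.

c = -1.239

Normal-equation sums: Σr·r = 249, Σr = 27, Σ1 = 6.
For Xᵀq: Σr·q = 238, Σq = 22.
XᵀX·[m, c]ᵀ = Xᵀq becomes [[249, 27]; [27, 6]]·[m, c]ᵀ = [238, 22]ᵀ.
Δ = 249·6 − 27² = 765.
m = (238·6 − 27·22)/765 = 278/255; c = (249·22 − 27·238)/765 = -316/255.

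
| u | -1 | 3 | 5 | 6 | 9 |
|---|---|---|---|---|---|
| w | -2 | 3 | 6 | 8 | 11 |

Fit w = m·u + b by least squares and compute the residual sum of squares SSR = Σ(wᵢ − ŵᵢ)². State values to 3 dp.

Setting ∂/∂m … = 0 gives: 152·m + 22·b = 188;  22·m + 5·b = 26.
Eliminating b: 5·(row 1) − 22·(row 2) gives 276·m = 5·188 − 22·26 = 368, so m = 4/3.
Then b = (26 − 22·(4/3))/5 = -2/3.
Residuals: 0, -1/3, 0, 2/3, -1/3; SSR = 2/3.

SSR = 0.667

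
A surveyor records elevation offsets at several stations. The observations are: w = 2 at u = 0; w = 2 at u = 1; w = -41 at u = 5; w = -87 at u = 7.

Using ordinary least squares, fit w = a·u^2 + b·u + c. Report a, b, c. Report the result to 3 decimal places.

Sums needed: Σu^2·u^2 = 3027, Σu^2·u = 469, Σu^2 = 75, Σu·u = 75, Σu = 13, Σ1 = 4.
Moment sums: Σu^2·w = -5286, Σu·w = -812, Σw = -124.
MᵀM·[a, b, c]ᵀ = Mᵀw becomes [[3027, 469, 75]; [469, 75, 13]; [75, 13, 4]]·[a, b, c]ᵀ = [-5286, -812, -124]ᵀ.
Solving the 3×3 system (Gaussian elimination) gives a = -9691/4684, b = 8157/4684, c = 2498/1171.

a = -2.069, b = 1.741, c = 2.133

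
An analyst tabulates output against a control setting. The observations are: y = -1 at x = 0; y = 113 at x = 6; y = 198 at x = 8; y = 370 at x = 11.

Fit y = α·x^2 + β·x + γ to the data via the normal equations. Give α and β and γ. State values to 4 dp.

With design matrix A, AᵀA = [[20033, 2059, 221]; [2059, 221, 25]; [221, 25, 4]] and Aᵀy = [61510, 6332, 680]ᵀ.
Inverting the 3×3 Gram matrix, [α, β, γ]ᵀ = [92693/31452, 41087/31452, -5207/5242]ᵀ.

α = 2.9471, β = 1.3063, γ = -0.9933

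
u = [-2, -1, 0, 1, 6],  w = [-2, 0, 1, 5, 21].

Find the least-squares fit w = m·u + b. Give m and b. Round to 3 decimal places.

m = 2.964, b = 2.629

Entries of AᵀA: Σu·u = 42, Σu = 4, Σ1 = 5.
Moment sums: Σu·w = 135, Σw = 25.
det = 42·5 − 4² = 194.
m = (135·5 − 4·25)/194 = 575/194; b = (42·25 − 4·135)/194 = 255/97.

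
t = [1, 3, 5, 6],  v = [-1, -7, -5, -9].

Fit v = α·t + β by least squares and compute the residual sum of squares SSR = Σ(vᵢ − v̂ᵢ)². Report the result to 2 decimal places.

SSR = 11.80

With design matrix X, XᵀX = [[71, 15]; [15, 4]] and Xᵀv = [-101, -22]ᵀ.
Eliminating β: 4·(row 1) − 15·(row 2) gives 59·α = 4·(-101) − 15·(-22) = -74, so α = -74/59.
Then β = ((-22) − 15·(-74/59))/4 = -47/59.
Residuals: 62/59, -144/59, 122/59, -40/59; SSR = 696/59.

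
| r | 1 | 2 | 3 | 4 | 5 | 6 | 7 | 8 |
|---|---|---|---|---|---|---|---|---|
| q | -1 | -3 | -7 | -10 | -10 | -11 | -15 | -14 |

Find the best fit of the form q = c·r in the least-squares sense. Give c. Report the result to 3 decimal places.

c = -1.966

Entries of MᵀM: Σr·r = 204.
And Σr·q = -401.
Normal equations: [[204]]·[c]ᵀ = [-401]ᵀ.
Hence c = -401 / 204 ≈ -1.96569.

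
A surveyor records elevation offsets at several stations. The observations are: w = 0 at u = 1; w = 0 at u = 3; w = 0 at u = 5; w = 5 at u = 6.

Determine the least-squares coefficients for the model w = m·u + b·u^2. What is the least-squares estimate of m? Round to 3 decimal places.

Setting ∂/∂m … = 0 gives: 71·m + 369·b = 30;  369·m + 2003·b = 180.
det = 71·2003 − 369² = 6052.
m = (30·2003 − 369·180)/6052 = -3165/3026; b = (71·180 − 369·30)/6052 = 855/3026.

m = -1.046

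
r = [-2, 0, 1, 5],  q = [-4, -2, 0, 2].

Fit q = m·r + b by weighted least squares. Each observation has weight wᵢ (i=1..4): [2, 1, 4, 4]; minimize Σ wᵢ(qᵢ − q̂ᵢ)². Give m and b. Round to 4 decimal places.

Compute the Gram sums: Σwᵢ·r·r = 112, Σwᵢ·r = 20, Σwᵢ·1 = 11.
Right-hand side: Σwᵢ·r·q = 56, Σwᵢ·q = -2.
MᵀWM·[m, b]ᵀ = MᵀWq becomes [[112, 20]; [20, 11]]·[m, b]ᵀ = [56, -2]ᵀ.
Eliminating b: 11·(row 1) − 20·(row 2) gives 832·m = 11·56 − 20·(-2) = 656, so m = 41/52.
Then b = ((-2) − 20·(41/52))/11 = -21/13.

m = 0.7885, b = -1.6154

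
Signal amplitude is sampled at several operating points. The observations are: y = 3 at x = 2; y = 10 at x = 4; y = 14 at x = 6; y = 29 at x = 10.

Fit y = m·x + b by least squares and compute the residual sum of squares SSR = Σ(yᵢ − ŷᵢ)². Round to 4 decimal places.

Sums needed: Σx·x = 156, Σx = 22, Σ1 = 4.
Moment sums: Σx·y = 420, Σy = 56.
So AᵀA·[m, b]ᵀ = Aᵀy: [[156, 22]; [22, 4]]·[m, b]ᵀ = [420, 56]ᵀ.
Determinant 156·4 − 22² = 140.
m = (420·4 − 22·56)/140 = 16/5; b = (156·56 − 22·420)/140 = -18/5.
Residuals: 1/5, 4/5, -8/5, 3/5; SSR = 18/5.

SSR = 3.6000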